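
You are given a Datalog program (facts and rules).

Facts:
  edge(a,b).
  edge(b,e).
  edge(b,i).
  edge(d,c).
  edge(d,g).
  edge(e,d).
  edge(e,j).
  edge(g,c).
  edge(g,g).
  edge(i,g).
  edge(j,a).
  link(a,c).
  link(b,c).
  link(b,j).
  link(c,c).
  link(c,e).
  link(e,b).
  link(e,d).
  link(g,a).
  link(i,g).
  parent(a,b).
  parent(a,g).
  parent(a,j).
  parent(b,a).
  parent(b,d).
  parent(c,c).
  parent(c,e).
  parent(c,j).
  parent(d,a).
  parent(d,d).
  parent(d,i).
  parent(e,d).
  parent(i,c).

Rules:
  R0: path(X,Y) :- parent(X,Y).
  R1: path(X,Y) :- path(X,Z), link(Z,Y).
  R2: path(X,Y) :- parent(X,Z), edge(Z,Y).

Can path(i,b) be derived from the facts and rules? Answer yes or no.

yes

round 1: derive path(a,b) via R0 from parent(a,b)
round 1: derive path(a,g) via R0 from parent(a,g)
round 1: derive path(a,j) via R0 from parent(a,j)
round 1: derive path(b,a) via R0 from parent(b,a)
round 1: derive path(b,d) via R0 from parent(b,d)
round 1: derive path(c,c) via R0 from parent(c,c)
round 1: derive path(c,e) via R0 from parent(c,e)
round 1: derive path(c,j) via R0 from parent(c,j)
round 1: derive path(d,a) via R0 from parent(d,a)
round 1: derive path(d,d) via R0 from parent(d,d)
round 1: derive path(d,i) via R0 from parent(d,i)
round 1: derive path(e,d) via R0 from parent(e,d)
round 1: derive path(i,c) via R0 from parent(i,c)
round 1: derive path(a,a) via R2 from parent(a,j), edge(j,a)
round 1: derive path(a,c) via R2 from parent(a,g), edge(g,c)
round 1: derive path(a,e) via R2 from parent(a,b), edge(b,e)
round 1: derive path(a,i) via R2 from parent(a,b), edge(b,i)
round 1: derive path(b,b) via R2 from parent(b,a), edge(a,b)
round 1: derive path(b,c) via R2 from parent(b,d), edge(d,c)
round 1: derive path(b,g) via R2 from parent(b,d), edge(d,g)
round 1: derive path(c,a) via R2 from parent(c,j), edge(j,a)
round 1: derive path(c,d) via R2 from parent(c,e), edge(e,d)
round 1: derive path(d,b) via R2 from parent(d,a), edge(a,b)
round 1: derive path(d,c) via R2 from parent(d,d), edge(d,c)
round 1: derive path(d,g) via R2 from parent(d,d), edge(d,g)
round 1: derive path(e,c) via R2 from parent(e,d), edge(d,c)
round 1: derive path(e,g) via R2 from parent(e,d), edge(d,g)
round 2: derive path(a,d) via R1 from path(a,e), link(e,d)
round 2: derive path(b,e) via R1 from path(b,c), link(c,e)
round 2: derive path(b,j) via R1 from path(b,b), link(b,j)
round 2: derive path(c,b) via R1 from path(c,e), link(e,b)
round 2: derive path(d,e) via R1 from path(d,c), link(c,e)
round 2: derive path(d,j) via R1 from path(d,b), link(b,j)
round 2: derive path(e,a) via R1 from path(e,g), link(g,a)
round 2: derive path(e,e) via R1 from path(e,c), link(c,e)
round 2: derive path(i,e) via R1 from path(i,c), link(c,e)
round 3: derive path(e,b) via R1 from path(e,e), link(e,b)
round 3: derive path(i,b) via R1 from path(i,e), link(e,b)
round 3: derive path(i,d) via R1 from path(i,e), link(e,d)
round 4: derive path(e,j) via R1 from path(e,b), link(b,j)
round 4: derive path(i,j) via R1 from path(i,b), link(b,j)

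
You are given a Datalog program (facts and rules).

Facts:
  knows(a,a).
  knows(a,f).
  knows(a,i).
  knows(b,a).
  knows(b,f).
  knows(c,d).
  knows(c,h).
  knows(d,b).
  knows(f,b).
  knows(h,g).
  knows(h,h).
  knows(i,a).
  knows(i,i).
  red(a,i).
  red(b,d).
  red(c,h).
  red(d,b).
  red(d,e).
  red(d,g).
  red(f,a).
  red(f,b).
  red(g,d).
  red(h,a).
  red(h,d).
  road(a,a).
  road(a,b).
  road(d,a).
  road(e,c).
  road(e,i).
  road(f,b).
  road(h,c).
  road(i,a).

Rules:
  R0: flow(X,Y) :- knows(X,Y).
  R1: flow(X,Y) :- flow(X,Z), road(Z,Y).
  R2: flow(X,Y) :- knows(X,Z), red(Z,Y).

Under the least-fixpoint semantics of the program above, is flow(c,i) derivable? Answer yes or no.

yes

round 1: derive flow(a,a) via R0 from knows(a,a)
round 1: derive flow(a,f) via R0 from knows(a,f)
round 1: derive flow(a,i) via R0 from knows(a,i)
round 1: derive flow(b,a) via R0 from knows(b,a)
round 1: derive flow(b,f) via R0 from knows(b,f)
round 1: derive flow(c,d) via R0 from knows(c,d)
round 1: derive flow(c,h) via R0 from knows(c,h)
round 1: derive flow(d,b) via R0 from knows(d,b)
round 1: derive flow(f,b) via R0 from knows(f,b)
round 1: derive flow(h,g) via R0 from knows(h,g)
round 1: derive flow(h,h) via R0 from knows(h,h)
round 1: derive flow(i,a) via R0 from knows(i,a)
round 1: derive flow(i,i) via R0 from knows(i,i)
round 1: derive flow(a,b) via R2 from knows(a,f), red(f,b)
round 1: derive flow(b,b) via R2 from knows(b,f), red(f,b)
round 1: derive flow(b,i) via R2 from knows(b,a), red(a,i)
round 1: derive flow(c,a) via R2 from knows(c,h), red(h,a)
round 1: derive flow(c,b) via R2 from knows(c,d), red(d,b)
round 1: derive flow(c,e) via R2 from knows(c,d), red(d,e)
round 1: derive flow(c,g) via R2 from knows(c,d), red(d,g)
round 1: derive flow(d,d) via R2 from knows(d,b), red(b,d)
round 1: derive flow(f,d) via R2 from knows(f,b), red(b,d)
round 1: derive flow(h,a) via R2 from knows(h,h), red(h,a)
round 1: derive flow(h,d) via R2 from knows(h,g), red(g,d)
round 2: derive flow(c,c) via R1 from flow(c,e), road(e,c)
round 2: derive flow(c,i) via R1 from flow(c,e), road(e,i)
round 2: derive flow(d,a) via R1 from flow(d,d), road(d,a)
round 2: derive flow(f,a) via R1 from flow(f,d), road(d,a)
round 2: derive flow(h,b) via R1 from flow(h,a), road(a,b)
round 2: derive flow(h,c) via R1 from flow(h,h), road(h,c)
round 2: derive flow(i,b) via R1 from flow(i,a), road(a,b)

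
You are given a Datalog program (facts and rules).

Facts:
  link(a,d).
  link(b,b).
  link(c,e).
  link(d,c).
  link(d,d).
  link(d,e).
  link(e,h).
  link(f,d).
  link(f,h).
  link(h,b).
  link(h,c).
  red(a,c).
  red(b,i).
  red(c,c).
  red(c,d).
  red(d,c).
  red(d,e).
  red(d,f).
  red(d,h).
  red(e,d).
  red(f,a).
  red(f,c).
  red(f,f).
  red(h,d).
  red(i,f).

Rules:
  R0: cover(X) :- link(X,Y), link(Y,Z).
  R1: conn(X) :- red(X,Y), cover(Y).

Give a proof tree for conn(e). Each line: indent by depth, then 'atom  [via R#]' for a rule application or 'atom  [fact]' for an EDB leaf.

conn(e)  [via R1]
  red(e,d)  [fact]
  cover(d)  [via R0]
    link(d,c)  [fact]
    link(c,e)  [fact]

round 1: derive cover(a) via R0 from link(a,d), link(d,c)
round 1: derive cover(b) via R0 from link(b,b), link(b,b)
round 1: derive cover(c) via R0 from link(c,e), link(e,h)
round 1: derive cover(d) via R0 from link(d,c), link(c,e)
round 1: derive cover(e) via R0 from link(e,h), link(h,b)
round 1: derive cover(f) via R0 from link(f,d), link(d,c)
round 1: derive cover(h) via R0 from link(h,b), link(b,b)
round 2: derive conn(a) via R1 from red(a,c), cover(c)
round 2: derive conn(c) via R1 from red(c,c), cover(c)
round 2: derive conn(d) via R1 from red(d,c), cover(c)
round 2: derive conn(e) via R1 from red(e,d), cover(d)
round 2: derive conn(f) via R1 from red(f,a), cover(a)
round 2: derive conn(h) via R1 from red(h,d), cover(d)
round 2: derive conn(i) via R1 from red(i,f), cover(f)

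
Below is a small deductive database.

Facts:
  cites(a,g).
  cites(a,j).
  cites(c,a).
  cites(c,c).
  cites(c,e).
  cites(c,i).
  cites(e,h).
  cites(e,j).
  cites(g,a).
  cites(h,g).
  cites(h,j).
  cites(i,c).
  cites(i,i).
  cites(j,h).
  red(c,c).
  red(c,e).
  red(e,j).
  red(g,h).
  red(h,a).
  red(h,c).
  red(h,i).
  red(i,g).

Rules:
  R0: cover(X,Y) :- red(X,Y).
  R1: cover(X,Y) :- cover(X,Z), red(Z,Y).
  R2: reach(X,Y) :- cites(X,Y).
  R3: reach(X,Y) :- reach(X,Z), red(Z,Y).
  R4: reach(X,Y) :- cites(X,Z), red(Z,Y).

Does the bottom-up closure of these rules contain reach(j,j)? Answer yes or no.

round 1: derive reach(a,g) via R2 from cites(a,g)
round 1: derive reach(a,j) via R2 from cites(a,j)
round 1: derive reach(c,a) via R2 from cites(c,a)
round 1: derive reach(c,c) via R2 from cites(c,c)
round 1: derive reach(c,e) via R2 from cites(c,e)
round 1: derive reach(c,i) via R2 from cites(c,i)
round 1: derive reach(e,h) via R2 from cites(e,h)
round 1: derive reach(e,j) via R2 from cites(e,j)
round 1: derive reach(g,a) via R2 from cites(g,a)
round 1: derive reach(h,g) via R2 from cites(h,g)
round 1: derive reach(h,j) via R2 from cites(h,j)
round 1: derive reach(i,c) via R2 from cites(i,c)
round 1: derive reach(i,i) via R2 from cites(i,i)
round 1: derive reach(j,h) via R2 from cites(j,h)
round 1: derive reach(a,h) via R4 from cites(a,g), red(g,h)
round 1: derive reach(c,g) via R4 from cites(c,i), red(i,g)
round 1: derive reach(c,j) via R4 from cites(c,e), red(e,j)
round 1: derive reach(e,a) via R4 from cites(e,h), red(h,a)
round 1: derive reach(e,c) via R4 from cites(e,h), red(h,c)
round 1: derive reach(e,i) via R4 from cites(e,h), red(h,i)
round 1: derive reach(h,h) via R4 from cites(h,g), red(g,h)
round 1: derive reach(i,e) via R4 from cites(i,c), red(c,e)
round 1: derive reach(i,g) via R4 from cites(i,i), red(i,g)
round 1: derive reach(j,a) via R4 from cites(j,h), red(h,a)
round 1: derive reach(j,c) via R4 from cites(j,h), red(h,c)
round 1: derive reach(j,i) via R4 from cites(j,h), red(h,i)
round 2: derive reach(a,a) via R3 from reach(a,h), red(h,a)
round 2: derive reach(a,c) via R3 from reach(a,h), red(h,c)
round 2: derive reach(a,i) via R3 from reach(a,h), red(h,i)
round 2: derive reach(c,h) via R3 from reach(c,g), red(g,h)
round 2: derive reach(e,e) via R3 from reach(e,c), red(c,e)
round 2: derive reach(e,g) via R3 from reach(e,i), red(i,g)
round 2: derive reach(h,a) via R3 from reach(h,h), red(h,a)
round 2: derive reach(h,c) via R3 from reach(h,h), red(h,c)
round 2: derive reach(h,i) via R3 from reach(h,h), red(h,i)
round 2: derive reach(i,h) via R3 from reach(i,g), red(g,h)
round 2: derive reach(i,j) via R3 from reach(i,e), red(e,j)
round 2: derive reach(j,e) via R3 from reach(j,c), red(c,e)
round 2: derive reach(j,g) via R3 from reach(j,i), red(i,g)
round 3: derive reach(a,e) via R3 from reach(a,c), red(c,e)
round 3: derive reach(h,e) via R3 from reach(h,c), red(c,e)
round 3: derive reach(i,a) via R3 from reach(i,h), red(h,a)
round 3: derive reach(j,j) via R3 from reach(j,e), red(e,j)

yes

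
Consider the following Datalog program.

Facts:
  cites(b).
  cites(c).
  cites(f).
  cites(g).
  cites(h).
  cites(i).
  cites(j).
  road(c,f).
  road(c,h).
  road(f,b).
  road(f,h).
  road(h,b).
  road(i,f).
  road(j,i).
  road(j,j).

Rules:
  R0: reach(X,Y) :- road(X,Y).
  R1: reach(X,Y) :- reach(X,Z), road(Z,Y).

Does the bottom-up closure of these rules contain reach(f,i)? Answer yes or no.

no

round 1: derive reach(c,f) via R0 from road(c,f)
round 1: derive reach(c,h) via R0 from road(c,h)
round 1: derive reach(f,b) via R0 from road(f,b)
round 1: derive reach(f,h) via R0 from road(f,h)
round 1: derive reach(h,b) via R0 from road(h,b)
round 1: derive reach(i,f) via R0 from road(i,f)
round 1: derive reach(j,i) via R0 from road(j,i)
round 1: derive reach(j,j) via R0 from road(j,j)
round 2: derive reach(c,b) via R1 from reach(c,f), road(f,b)
round 2: derive reach(i,b) via R1 from reach(i,f), road(f,b)
round 2: derive reach(i,h) via R1 from reach(i,f), road(f,h)
round 2: derive reach(j,f) via R1 from reach(j,i), road(i,f)
round 3: derive reach(j,b) via R1 from reach(j,f), road(f,b)
round 3: derive reach(j,h) via R1 from reach(j,f), road(f,h)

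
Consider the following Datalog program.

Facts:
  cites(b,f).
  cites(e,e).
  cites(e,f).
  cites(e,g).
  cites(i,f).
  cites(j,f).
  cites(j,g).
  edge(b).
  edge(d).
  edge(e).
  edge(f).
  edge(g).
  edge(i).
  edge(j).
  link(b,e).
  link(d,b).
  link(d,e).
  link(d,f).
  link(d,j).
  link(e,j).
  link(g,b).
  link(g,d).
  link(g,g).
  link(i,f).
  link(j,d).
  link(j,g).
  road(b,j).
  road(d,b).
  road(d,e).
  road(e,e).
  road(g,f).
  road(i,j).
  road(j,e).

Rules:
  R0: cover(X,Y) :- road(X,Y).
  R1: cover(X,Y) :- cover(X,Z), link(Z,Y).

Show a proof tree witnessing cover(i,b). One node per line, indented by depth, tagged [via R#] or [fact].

round 1: derive cover(b,j) via R0 from road(b,j)
round 1: derive cover(d,b) via R0 from road(d,b)
round 1: derive cover(d,e) via R0 from road(d,e)
round 1: derive cover(e,e) via R0 from road(e,e)
round 1: derive cover(g,f) via R0 from road(g,f)
round 1: derive cover(i,j) via R0 from road(i,j)
round 1: derive cover(j,e) via R0 from road(j,e)
round 2: derive cover(b,d) via R1 from cover(b,j), link(j,d)
round 2: derive cover(b,g) via R1 from cover(b,j), link(j,g)
round 2: derive cover(d,j) via R1 from cover(d,e), link(e,j)
round 2: derive cover(e,j) via R1 from cover(e,e), link(e,j)
round 2: derive cover(i,d) via R1 from cover(i,j), link(j,d)
round 2: derive cover(i,g) via R1 from cover(i,j), link(j,g)
round 2: derive cover(j,j) via R1 from cover(j,e), link(e,j)
round 3: derive cover(b,b) via R1 from cover(b,d), link(d,b)
round 3: derive cover(b,e) via R1 from cover(b,d), link(d,e)
round 3: derive cover(b,f) via R1 from cover(b,d), link(d,f)
round 3: derive cover(d,d) via R1 from cover(d,j), link(j,d)
round 3: derive cover(d,g) via R1 from cover(d,j), link(j,g)
round 3: derive cover(e,d) via R1 from cover(e,j), link(j,d)
round 3: derive cover(e,g) via R1 from cover(e,j), link(j,g)
round 3: derive cover(i,b) via R1 from cover(i,d), link(d,b)
round 3: derive cover(i,e) via R1 from cover(i,d), link(d,e)
round 3: derive cover(i,f) via R1 from cover(i,d), link(d,f)
round 3: derive cover(j,d) via R1 from cover(j,j), link(j,d)
round 3: derive cover(j,g) via R1 from cover(j,j), link(j,g)
round 4: derive cover(d,f) via R1 from cover(d,d), link(d,f)
round 4: derive cover(e,b) via R1 from cover(e,d), link(d,b)
round 4: derive cover(e,f) via R1 from cover(e,d), link(d,f)
round 4: derive cover(j,b) via R1 from cover(j,d), link(d,b)
round 4: derive cover(j,f) via R1 from cover(j,d), link(d,f)

cover(i,b)  [via R1]
  cover(i,d)  [via R1]
    cover(i,j)  [via R0]
      road(i,j)  [fact]
    link(j,d)  [fact]
  link(d,b)  [fact]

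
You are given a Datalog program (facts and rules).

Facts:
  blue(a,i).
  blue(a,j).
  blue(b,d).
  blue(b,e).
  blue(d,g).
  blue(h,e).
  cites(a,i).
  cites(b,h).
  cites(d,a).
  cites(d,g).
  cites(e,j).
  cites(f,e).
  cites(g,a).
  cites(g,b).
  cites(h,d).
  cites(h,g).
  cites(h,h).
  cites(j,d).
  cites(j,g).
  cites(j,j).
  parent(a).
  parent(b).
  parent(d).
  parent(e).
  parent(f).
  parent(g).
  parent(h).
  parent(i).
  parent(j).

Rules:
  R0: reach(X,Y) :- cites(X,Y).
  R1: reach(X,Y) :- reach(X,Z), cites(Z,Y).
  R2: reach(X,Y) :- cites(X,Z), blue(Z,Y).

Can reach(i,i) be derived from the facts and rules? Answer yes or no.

no

round 1: derive reach(a,i) via R0 from cites(a,i)
round 1: derive reach(b,h) via R0 from cites(b,h)
round 1: derive reach(d,a) via R0 from cites(d,a)
round 1: derive reach(d,g) via R0 from cites(d,g)
round 1: derive reach(e,j) via R0 from cites(e,j)
round 1: derive reach(f,e) via R0 from cites(f,e)
round 1: derive reach(g,a) via R0 from cites(g,a)
round 1: derive reach(g,b) via R0 from cites(g,b)
round 1: derive reach(h,d) via R0 from cites(h,d)
round 1: derive reach(h,g) via R0 from cites(h,g)
round 1: derive reach(h,h) via R0 from cites(h,h)
round 1: derive reach(j,d) via R0 from cites(j,d)
round 1: derive reach(j,g) via R0 from cites(j,g)
round 1: derive reach(j,j) via R0 from cites(j,j)
round 1: derive reach(b,e) via R2 from cites(b,h), blue(h,e)
round 1: derive reach(d,i) via R2 from cites(d,a), blue(a,i)
round 1: derive reach(d,j) via R2 from cites(d,a), blue(a,j)
round 1: derive reach(g,d) via R2 from cites(g,b), blue(b,d)
round 1: derive reach(g,e) via R2 from cites(g,b), blue(b,e)
round 1: derive reach(g,i) via R2 from cites(g,a), blue(a,i)
round 1: derive reach(g,j) via R2 from cites(g,a), blue(a,j)
round 1: derive reach(h,e) via R2 from cites(h,h), blue(h,e)
round 2: derive reach(b,d) via R1 from reach(b,h), cites(h,d)
round 2: derive reach(b,g) via R1 from reach(b,h), cites(h,g)
round 2: derive reach(b,j) via R1 from reach(b,e), cites(e,j)
round 2: derive reach(d,b) via R1 from reach(d,g), cites(g,b)
round 2: derive reach(d,d) via R1 from reach(d,j), cites(j,d)
round 2: derive reach(e,d) via R1 from reach(e,j), cites(j,d)
round 2: derive reach(e,g) via R1 from reach(e,j), cites(j,g)
round 2: derive reach(f,j) via R1 from reach(f,e), cites(e,j)
round 2: derive reach(g,g) via R1 from reach(g,d), cites(d,g)
round 2: derive reach(g,h) via R1 from reach(g,b), cites(b,h)
round 2: derive reach(h,a) via R1 from reach(h,d), cites(d,a)
round 2: derive reach(h,b) via R1 from reach(h,g), cites(g,b)
round 2: derive reach(h,j) via R1 from reach(h,e), cites(e,j)
round 2: derive reach(j,a) via R1 from reach(j,d), cites(d,a)
round 2: derive reach(j,b) via R1 from reach(j,g), cites(g,b)
round 3: derive reach(b,a) via R1 from reach(b,d), cites(d,a)
round 3: derive reach(b,b) via R1 from reach(b,g), cites(g,b)
round 3: derive reach(d,h) via R1 from reach(d,b), cites(b,h)
round 3: derive reach(e,a) via R1 from reach(e,d), cites(d,a)
round 3: derive reach(e,b) via R1 from reach(e,g), cites(g,b)
round 3: derive reach(f,d) via R1 from reach(f,j), cites(j,d)
round 3: derive reach(f,g) via R1 from reach(f,j), cites(j,g)
round 3: derive reach(h,i) via R1 from reach(h,a), cites(a,i)
round 3: derive reach(j,h) via R1 from reach(j,b), cites(b,h)
round 3: derive reach(j,i) via R1 from reach(j,a), cites(a,i)
round 4: derive reach(b,i) via R1 from reach(b,a), cites(a,i)
round 4: derive reach(e,h) via R1 from reach(e,b), cites(b,h)
round 4: derive reach(e,i) via R1 from reach(e,a), cites(a,i)
round 4: derive reach(f,a) via R1 from reach(f,d), cites(d,a)
round 4: derive reach(f,b) via R1 from reach(f,g), cites(g,b)
round 5: derive reach(f,h) via R1 from reach(f,b), cites(b,h)
round 5: derive reach(f,i) via R1 from reach(f,a), cites(a,i)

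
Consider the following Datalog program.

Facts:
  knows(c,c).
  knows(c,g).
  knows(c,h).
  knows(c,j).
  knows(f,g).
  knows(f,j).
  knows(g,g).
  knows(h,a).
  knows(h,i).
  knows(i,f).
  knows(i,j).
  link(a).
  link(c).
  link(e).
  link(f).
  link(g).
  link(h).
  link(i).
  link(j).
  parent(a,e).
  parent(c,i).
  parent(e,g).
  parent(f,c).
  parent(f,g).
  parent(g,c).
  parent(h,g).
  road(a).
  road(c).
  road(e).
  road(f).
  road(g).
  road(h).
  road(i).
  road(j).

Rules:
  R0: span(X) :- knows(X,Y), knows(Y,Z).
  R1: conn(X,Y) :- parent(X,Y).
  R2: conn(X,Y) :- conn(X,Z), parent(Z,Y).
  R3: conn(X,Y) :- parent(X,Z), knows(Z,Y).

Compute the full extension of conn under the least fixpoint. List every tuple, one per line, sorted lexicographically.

conn(a,c)
conn(a,e)
conn(a,g)
conn(a,i)
conn(c,c)
conn(c,f)
conn(c,g)
conn(c,i)
conn(c,j)
conn(e,c)
conn(e,g)
conn(e,i)
conn(f,c)
conn(f,g)
conn(f,h)
conn(f,i)
conn(f,j)
conn(g,c)
conn(g,g)
conn(g,h)
conn(g,i)
conn(g,j)
conn(h,c)
conn(h,g)
conn(h,i)

round 1: derive conn(a,e) via R1 from parent(a,e)
round 1: derive conn(c,i) via R1 from parent(c,i)
round 1: derive conn(e,g) via R1 from parent(e,g)
round 1: derive conn(f,c) via R1 from parent(f,c)
round 1: derive conn(f,g) via R1 from parent(f,g)
round 1: derive conn(g,c) via R1 from parent(g,c)
round 1: derive conn(h,g) via R1 from parent(h,g)
round 1: derive conn(c,f) via R3 from parent(c,i), knows(i,f)
round 1: derive conn(c,j) via R3 from parent(c,i), knows(i,j)
round 1: derive conn(f,h) via R3 from parent(f,c), knows(c,h)
round 1: derive conn(f,j) via R3 from parent(f,c), knows(c,j)
round 1: derive conn(g,g) via R3 from parent(g,c), knows(c,g)
round 1: derive conn(g,h) via R3 from parent(g,c), knows(c,h)
round 1: derive conn(g,j) via R3 from parent(g,c), knows(c,j)
round 2: derive conn(a,g) via R2 from conn(a,e), parent(e,g)
round 2: derive conn(c,c) via R2 from conn(c,f), parent(f,c)
round 2: derive conn(c,g) via R2 from conn(c,f), parent(f,g)
round 2: derive conn(e,c) via R2 from conn(e,g), parent(g,c)
round 2: derive conn(f,i) via R2 from conn(f,c), parent(c,i)
round 2: derive conn(g,i) via R2 from conn(g,c), parent(c,i)
round 2: derive conn(h,c) via R2 from conn(h,g), parent(g,c)
round 3: derive conn(a,c) via R2 from conn(a,g), parent(g,c)
round 3: derive conn(e,i) via R2 from conn(e,c), parent(c,i)
round 3: derive conn(h,i) via R2 from conn(h,c), parent(c,i)
round 4: derive conn(a,i) via R2 from conn(a,c), parent(c,i)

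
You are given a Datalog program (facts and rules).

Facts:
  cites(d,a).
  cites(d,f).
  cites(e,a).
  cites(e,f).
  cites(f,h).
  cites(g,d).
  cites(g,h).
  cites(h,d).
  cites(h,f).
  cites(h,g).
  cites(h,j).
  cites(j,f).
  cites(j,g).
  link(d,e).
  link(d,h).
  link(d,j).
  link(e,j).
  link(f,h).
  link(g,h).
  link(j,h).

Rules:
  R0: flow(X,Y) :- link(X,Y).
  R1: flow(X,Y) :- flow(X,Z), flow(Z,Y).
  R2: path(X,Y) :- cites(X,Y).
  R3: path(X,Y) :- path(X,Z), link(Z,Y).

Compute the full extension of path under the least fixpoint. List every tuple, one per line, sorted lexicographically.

round 1: derive path(d,a) via R2 from cites(d,a)
round 1: derive path(d,f) via R2 from cites(d,f)
round 1: derive path(e,a) via R2 from cites(e,a)
round 1: derive path(e,f) via R2 from cites(e,f)
round 1: derive path(f,h) via R2 from cites(f,h)
round 1: derive path(g,d) via R2 from cites(g,d)
round 1: derive path(g,h) via R2 from cites(g,h)
round 1: derive path(h,d) via R2 from cites(h,d)
round 1: derive path(h,f) via R2 from cites(h,f)
round 1: derive path(h,g) via R2 from cites(h,g)
round 1: derive path(h,j) via R2 from cites(h,j)
round 1: derive path(j,f) via R2 from cites(j,f)
round 1: derive path(j,g) via R2 from cites(j,g)
round 2: derive path(d,h) via R3 from path(d,f), link(f,h)
round 2: derive path(e,h) via R3 from path(e,f), link(f,h)
round 2: derive path(g,e) via R3 from path(g,d), link(d,e)
round 2: derive path(g,j) via R3 from path(g,d), link(d,j)
round 2: derive path(h,e) via R3 from path(h,d), link(d,e)
round 2: derive path(h,h) via R3 from path(h,d), link(d,h)
round 2: derive path(j,h) via R3 from path(j,f), link(f,h)

path(d,a)
path(d,f)
path(d,h)
path(e,a)
path(e,f)
path(e,h)
path(f,h)
path(g,d)
path(g,e)
path(g,h)
path(g,j)
path(h,d)
path(h,e)
path(h,f)
path(h,g)
path(h,h)
path(h,j)
path(j,f)
path(j,g)
path(j,h)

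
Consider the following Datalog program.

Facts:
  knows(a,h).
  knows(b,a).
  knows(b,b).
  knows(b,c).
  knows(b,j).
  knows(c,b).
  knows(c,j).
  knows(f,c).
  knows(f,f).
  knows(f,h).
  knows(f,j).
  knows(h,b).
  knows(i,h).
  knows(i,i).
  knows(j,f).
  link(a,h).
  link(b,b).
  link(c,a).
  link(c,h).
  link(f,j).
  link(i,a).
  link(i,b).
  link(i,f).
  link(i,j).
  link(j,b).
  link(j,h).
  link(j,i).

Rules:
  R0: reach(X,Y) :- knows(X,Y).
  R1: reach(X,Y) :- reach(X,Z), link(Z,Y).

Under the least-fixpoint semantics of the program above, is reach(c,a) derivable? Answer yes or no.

round 1: derive reach(a,h) via R0 from knows(a,h)
round 1: derive reach(b,a) via R0 from knows(b,a)
round 1: derive reach(b,b) via R0 from knows(b,b)
round 1: derive reach(b,c) via R0 from knows(b,c)
round 1: derive reach(b,j) via R0 from knows(b,j)
round 1: derive reach(c,b) via R0 from knows(c,b)
round 1: derive reach(c,j) via R0 from knows(c,j)
round 1: derive reach(f,c) via R0 from knows(f,c)
round 1: derive reach(f,f) via R0 from knows(f,f)
round 1: derive reach(f,h) via R0 from knows(f,h)
round 1: derive reach(f,j) via R0 from knows(f,j)
round 1: derive reach(h,b) via R0 from knows(h,b)
round 1: derive reach(i,h) via R0 from knows(i,h)
round 1: derive reach(i,i) via R0 from knows(i,i)
round 1: derive reach(j,f) via R0 from knows(j,f)
round 2: derive reach(b,h) via R1 from reach(b,a), link(a,h)
round 2: derive reach(b,i) via R1 from reach(b,j), link(j,i)
round 2: derive reach(c,h) via R1 from reach(c,j), link(j,h)
round 2: derive reach(c,i) via R1 from reach(c,j), link(j,i)
round 2: derive reach(f,a) via R1 from reach(f,c), link(c,a)
round 2: derive reach(f,b) via R1 from reach(f,j), link(j,b)
round 2: derive reach(f,i) via R1 from reach(f,j), link(j,i)
round 2: derive reach(i,a) via R1 from reach(i,i), link(i,a)
round 2: derive reach(i,b) via R1 from reach(i,i), link(i,b)
round 2: derive reach(i,f) via R1 from reach(i,i), link(i,f)
round 2: derive reach(i,j) via R1 from reach(i,i), link(i,j)
round 2: derive reach(j,j) via R1 from reach(j,f), link(f,j)
round 3: derive reach(b,f) via R1 from reach(b,i), link(i,f)
round 3: derive reach(c,a) via R1 from reach(c,i), link(i,a)
round 3: derive reach(c,f) via R1 from reach(c,i), link(i,f)
round 3: derive reach(j,b) via R1 from reach(j,j), link(j,b)
round 3: derive reach(j,h) via R1 from reach(j,j), link(j,h)
round 3: derive reach(j,i) via R1 from reach(j,j), link(j,i)
round 4: derive reach(j,a) via R1 from reach(j,i), link(i,a)

yes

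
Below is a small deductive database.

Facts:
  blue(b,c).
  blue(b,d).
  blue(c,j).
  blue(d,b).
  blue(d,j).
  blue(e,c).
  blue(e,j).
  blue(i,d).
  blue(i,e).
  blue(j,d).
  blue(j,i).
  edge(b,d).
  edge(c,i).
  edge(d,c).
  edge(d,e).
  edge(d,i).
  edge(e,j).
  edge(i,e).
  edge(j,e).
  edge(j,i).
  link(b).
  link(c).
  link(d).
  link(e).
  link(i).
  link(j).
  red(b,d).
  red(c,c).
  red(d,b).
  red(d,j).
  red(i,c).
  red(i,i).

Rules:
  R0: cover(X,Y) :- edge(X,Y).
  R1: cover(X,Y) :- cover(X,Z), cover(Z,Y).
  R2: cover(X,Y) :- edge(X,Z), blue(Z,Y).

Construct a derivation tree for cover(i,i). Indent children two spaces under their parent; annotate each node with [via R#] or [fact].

cover(i,i)  [via R1]
  cover(i,c)  [via R2]
    edge(i,e)  [fact]
    blue(e,c)  [fact]
  cover(c,i)  [via R0]
    edge(c,i)  [fact]

round 1: derive cover(b,d) via R0 from edge(b,d)
round 1: derive cover(c,i) via R0 from edge(c,i)
round 1: derive cover(d,c) via R0 from edge(d,c)
round 1: derive cover(d,e) via R0 from edge(d,e)
round 1: derive cover(d,i) via R0 from edge(d,i)
round 1: derive cover(e,j) via R0 from edge(e,j)
round 1: derive cover(i,e) via R0 from edge(i,e)
round 1: derive cover(j,e) via R0 from edge(j,e)
round 1: derive cover(j,i) via R0 from edge(j,i)
round 1: derive cover(b,b) via R2 from edge(b,d), blue(d,b)
round 1: derive cover(b,j) via R2 from edge(b,d), blue(d,j)
round 1: derive cover(c,d) via R2 from edge(c,i), blue(i,d)
round 1: derive cover(c,e) via R2 from edge(c,i), blue(i,e)
round 1: derive cover(d,d) via R2 from edge(d,i), blue(i,d)
round 1: derive cover(d,j) via R2 from edge(d,c), blue(c,j)
round 1: derive cover(e,d) via R2 from edge(e,j), blue(j,d)
round 1: derive cover(e,i) via R2 from edge(e,j), blue(j,i)
round 1: derive cover(i,c) via R2 from edge(i,e), blue(e,c)
round 1: derive cover(i,j) via R2 from edge(i,e), blue(e,j)
round 1: derive cover(j,c) via R2 from edge(j,e), blue(e,c)
round 1: derive cover(j,d) via R2 from edge(j,i), blue(i,d)
round 1: derive cover(j,j) via R2 from edge(j,e), blue(e,j)
round 2: derive cover(b,c) via R1 from cover(b,d), cover(d,c)
round 2: derive cover(b,e) via R1 from cover(b,d), cover(d,e)
round 2: derive cover(b,i) via R1 from cover(b,d), cover(d,i)
round 2: derive cover(c,c) via R1 from cover(c,d), cover(d,c)
round 2: derive cover(c,j) via R1 from cover(c,d), cover(d,j)
round 2: derive cover(e,c) via R1 from cover(e,d), cover(d,c)
round 2: derive cover(e,e) via R1 from cover(e,d), cover(d,e)
round 2: derive cover(i,d) via R1 from cover(i,c), cover(c,d)
round 2: derive cover(i,i) via R1 from cover(i,c), cover(c,i)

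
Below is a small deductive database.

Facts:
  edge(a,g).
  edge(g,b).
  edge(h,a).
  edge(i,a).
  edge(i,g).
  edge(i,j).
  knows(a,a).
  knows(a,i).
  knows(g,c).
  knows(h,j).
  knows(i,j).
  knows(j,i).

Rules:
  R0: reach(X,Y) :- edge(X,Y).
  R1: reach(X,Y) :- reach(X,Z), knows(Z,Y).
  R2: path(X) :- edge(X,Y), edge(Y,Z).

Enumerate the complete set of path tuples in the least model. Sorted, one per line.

path(a)
path(h)
path(i)

round 1: derive path(a) via R2 from edge(a,g), edge(g,b)
round 1: derive path(h) via R2 from edge(h,a), edge(a,g)
round 1: derive path(i) via R2 from edge(i,a), edge(a,g)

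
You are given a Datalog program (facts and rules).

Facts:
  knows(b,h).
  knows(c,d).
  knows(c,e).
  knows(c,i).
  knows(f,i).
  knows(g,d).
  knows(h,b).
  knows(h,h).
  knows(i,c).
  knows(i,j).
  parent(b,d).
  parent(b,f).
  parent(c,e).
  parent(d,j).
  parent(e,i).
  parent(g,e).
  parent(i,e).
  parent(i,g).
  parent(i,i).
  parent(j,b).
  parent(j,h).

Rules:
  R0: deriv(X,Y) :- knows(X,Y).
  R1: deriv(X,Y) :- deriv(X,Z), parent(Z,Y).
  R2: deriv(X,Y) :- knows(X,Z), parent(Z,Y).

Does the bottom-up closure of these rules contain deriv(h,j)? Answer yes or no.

yes

round 1: derive deriv(b,h) via R0 from knows(b,h)
round 1: derive deriv(c,d) via R0 from knows(c,d)
round 1: derive deriv(c,e) via R0 from knows(c,e)
round 1: derive deriv(c,i) via R0 from knows(c,i)
round 1: derive deriv(f,i) via R0 from knows(f,i)
round 1: derive deriv(g,d) via R0 from knows(g,d)
round 1: derive deriv(h,b) via R0 from knows(h,b)
round 1: derive deriv(h,h) via R0 from knows(h,h)
round 1: derive deriv(i,c) via R0 from knows(i,c)
round 1: derive deriv(i,j) via R0 from knows(i,j)
round 1: derive deriv(c,g) via R2 from knows(c,i), parent(i,g)
round 1: derive deriv(c,j) via R2 from knows(c,d), parent(d,j)
round 1: derive deriv(f,e) via R2 from knows(f,i), parent(i,e)
round 1: derive deriv(f,g) via R2 from knows(f,i), parent(i,g)
round 1: derive deriv(g,j) via R2 from knows(g,d), parent(d,j)
round 1: derive deriv(h,d) via R2 from knows(h,b), parent(b,d)
round 1: derive deriv(h,f) via R2 from knows(h,b), parent(b,f)
round 1: derive deriv(i,b) via R2 from knows(i,j), parent(j,b)
round 1: derive deriv(i,e) via R2 from knows(i,c), parent(c,e)
round 1: derive deriv(i,h) via R2 from knows(i,j), parent(j,h)
round 2: derive deriv(c,b) via R1 from deriv(c,j), parent(j,b)
round 2: derive deriv(c,h) via R1 from deriv(c,j), parent(j,h)
round 2: derive deriv(g,b) via R1 from deriv(g,j), parent(j,b)
round 2: derive deriv(g,h) via R1 from deriv(g,j), parent(j,h)
round 2: derive deriv(h,j) via R1 from deriv(h,d), parent(d,j)
round 2: derive deriv(i,d) via R1 from deriv(i,b), parent(b,d)
round 2: derive deriv(i,f) via R1 from deriv(i,b), parent(b,f)
round 2: derive deriv(i,i) via R1 from deriv(i,e), parent(e,i)
round 3: derive deriv(c,f) via R1 from deriv(c,b), parent(b,f)
round 3: derive deriv(g,f) via R1 from deriv(g,b), parent(b,f)
round 3: derive deriv(i,g) via R1 from deriv(i,i), parent(i,g)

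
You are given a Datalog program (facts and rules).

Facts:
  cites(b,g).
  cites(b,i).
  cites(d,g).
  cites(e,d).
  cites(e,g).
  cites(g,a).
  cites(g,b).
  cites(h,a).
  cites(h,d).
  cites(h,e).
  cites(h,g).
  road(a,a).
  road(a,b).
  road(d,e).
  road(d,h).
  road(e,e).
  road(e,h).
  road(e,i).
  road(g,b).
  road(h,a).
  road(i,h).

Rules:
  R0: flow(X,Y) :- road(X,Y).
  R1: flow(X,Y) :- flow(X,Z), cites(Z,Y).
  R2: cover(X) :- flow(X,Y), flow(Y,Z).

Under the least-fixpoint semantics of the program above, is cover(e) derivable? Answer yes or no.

round 1: derive flow(a,a) via R0 from road(a,a)
round 1: derive flow(a,b) via R0 from road(a,b)
round 1: derive flow(d,e) via R0 from road(d,e)
round 1: derive flow(d,h) via R0 from road(d,h)
round 1: derive flow(e,e) via R0 from road(e,e)
round 1: derive flow(e,h) via R0 from road(e,h)
round 1: derive flow(e,i) via R0 from road(e,i)
round 1: derive flow(g,b) via R0 from road(g,b)
round 1: derive flow(h,a) via R0 from road(h,a)
round 1: derive flow(i,h) via R0 from road(i,h)
round 2: derive flow(a,g) via R1 from flow(a,b), cites(b,g)
round 2: derive flow(a,i) via R1 from flow(a,b), cites(b,i)
round 2: derive flow(d,a) via R1 from flow(d,h), cites(h,a)
round 2: derive flow(d,d) via R1 from flow(d,e), cites(e,d)
round 2: derive flow(d,g) via R1 from flow(d,e), cites(e,g)
round 2: derive flow(e,a) via R1 from flow(e,h), cites(h,a)
round 2: derive flow(e,d) via R1 from flow(e,e), cites(e,d)
round 2: derive flow(e,g) via R1 from flow(e,e), cites(e,g)
round 2: derive flow(g,g) via R1 from flow(g,b), cites(b,g)
round 2: derive flow(g,i) via R1 from flow(g,b), cites(b,i)
round 2: derive flow(i,a) via R1 from flow(i,h), cites(h,a)
round 2: derive flow(i,d) via R1 from flow(i,h), cites(h,d)
round 2: derive flow(i,e) via R1 from flow(i,h), cites(h,e)
round 2: derive flow(i,g) via R1 from flow(i,h), cites(h,g)
round 2: derive cover(a) via R2 from flow(a,a), flow(a,a)
round 2: derive cover(d) via R2 from flow(d,e), flow(e,e)
round 2: derive cover(e) via R2 from flow(e,e), flow(e,e)
round 2: derive cover(h) via R2 from flow(h,a), flow(a,a)
round 2: derive cover(i) via R2 from flow(i,h), flow(h,a)
round 3: derive flow(d,b) via R1 from flow(d,g), cites(g,b)
round 3: derive flow(e,b) via R1 from flow(e,g), cites(g,b)
round 3: derive flow(g,a) via R1 from flow(g,g), cites(g,a)
round 3: derive flow(i,b) via R1 from flow(i,g), cites(g,b)
round 3: derive cover(g) via R2 from flow(g,g), flow(g,b)
round 4: derive flow(d,i) via R1 from flow(d,b), cites(b,i)
round 4: derive flow(i,i) via R1 from flow(i,b), cites(b,i)

yes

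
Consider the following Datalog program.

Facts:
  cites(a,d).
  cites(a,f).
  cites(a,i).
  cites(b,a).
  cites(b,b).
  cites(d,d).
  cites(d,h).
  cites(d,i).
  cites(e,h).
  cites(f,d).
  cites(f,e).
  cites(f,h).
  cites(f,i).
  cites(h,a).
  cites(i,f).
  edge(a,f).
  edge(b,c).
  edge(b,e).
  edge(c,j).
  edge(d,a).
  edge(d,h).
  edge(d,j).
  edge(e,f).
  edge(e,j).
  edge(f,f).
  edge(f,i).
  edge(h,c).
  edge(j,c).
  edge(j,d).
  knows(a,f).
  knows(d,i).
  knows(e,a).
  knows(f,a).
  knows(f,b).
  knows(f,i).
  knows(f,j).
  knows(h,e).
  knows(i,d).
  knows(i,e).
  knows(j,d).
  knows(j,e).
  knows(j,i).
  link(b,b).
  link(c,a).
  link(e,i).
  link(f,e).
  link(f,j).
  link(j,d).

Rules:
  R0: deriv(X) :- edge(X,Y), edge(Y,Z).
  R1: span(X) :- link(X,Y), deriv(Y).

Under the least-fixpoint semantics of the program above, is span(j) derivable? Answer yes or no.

yes

round 1: derive deriv(a) via R0 from edge(a,f), edge(f,f)
round 1: derive deriv(b) via R0 from edge(b,c), edge(c,j)
round 1: derive deriv(c) via R0 from edge(c,j), edge(j,c)
round 1: derive deriv(d) via R0 from edge(d,a), edge(a,f)
round 1: derive deriv(e) via R0 from edge(e,f), edge(f,f)
round 1: derive deriv(f) via R0 from edge(f,f), edge(f,f)
round 1: derive deriv(h) via R0 from edge(h,c), edge(c,j)
round 1: derive deriv(j) via R0 from edge(j,c), edge(c,j)
round 2: derive span(b) via R1 from link(b,b), deriv(b)
round 2: derive span(c) via R1 from link(c,a), deriv(a)
round 2: derive span(f) via R1 from link(f,e), deriv(e)
round 2: derive span(j) via R1 from link(j,d), deriv(d)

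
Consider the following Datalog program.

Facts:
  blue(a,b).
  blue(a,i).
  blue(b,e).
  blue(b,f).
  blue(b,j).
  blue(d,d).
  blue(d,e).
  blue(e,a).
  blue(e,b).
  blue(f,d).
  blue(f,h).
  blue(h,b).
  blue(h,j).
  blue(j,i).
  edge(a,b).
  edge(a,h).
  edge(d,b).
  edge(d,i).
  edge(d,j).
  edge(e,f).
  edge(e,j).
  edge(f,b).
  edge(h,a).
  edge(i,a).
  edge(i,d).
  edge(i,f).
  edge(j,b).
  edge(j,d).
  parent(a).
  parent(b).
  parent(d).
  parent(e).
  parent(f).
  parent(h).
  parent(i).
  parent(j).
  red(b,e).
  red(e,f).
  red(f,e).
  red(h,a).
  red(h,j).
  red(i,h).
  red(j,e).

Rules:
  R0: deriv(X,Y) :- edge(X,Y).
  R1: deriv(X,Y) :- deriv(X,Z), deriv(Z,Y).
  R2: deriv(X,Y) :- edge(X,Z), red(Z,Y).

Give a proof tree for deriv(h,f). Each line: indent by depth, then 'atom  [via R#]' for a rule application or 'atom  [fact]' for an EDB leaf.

round 1: derive deriv(a,b) via R0 from edge(a,b)
round 1: derive deriv(a,h) via R0 from edge(a,h)
round 1: derive deriv(d,b) via R0 from edge(d,b)
round 1: derive deriv(d,i) via R0 from edge(d,i)
round 1: derive deriv(d,j) via R0 from edge(d,j)
round 1: derive deriv(e,f) via R0 from edge(e,f)
round 1: derive deriv(e,j) via R0 from edge(e,j)
round 1: derive deriv(f,b) via R0 from edge(f,b)
round 1: derive deriv(h,a) via R0 from edge(h,a)
round 1: derive deriv(i,a) via R0 from edge(i,a)
round 1: derive deriv(i,d) via R0 from edge(i,d)
round 1: derive deriv(i,f) via R0 from edge(i,f)
round 1: derive deriv(j,b) via R0 from edge(j,b)
round 1: derive deriv(j,d) via R0 from edge(j,d)
round 1: derive deriv(a,a) via R2 from edge(a,h), red(h,a)
round 1: derive deriv(a,e) via R2 from edge(a,b), red(b,e)
round 1: derive deriv(a,j) via R2 from edge(a,h), red(h,j)
round 1: derive deriv(d,e) via R2 from edge(d,b), red(b,e)
round 1: derive deriv(d,h) via R2 from edge(d,i), red(i,h)
round 1: derive deriv(e,e) via R2 from edge(e,f), red(f,e)
round 1: derive deriv(f,e) via R2 from edge(f,b), red(b,e)
round 1: derive deriv(i,e) via R2 from edge(i,f), red(f,e)
round 1: derive deriv(j,e) via R2 from edge(j,b), red(b,e)
round 2: derive deriv(a,d) via R1 from deriv(a,j), deriv(j,d)
round 2: derive deriv(a,f) via R1 from deriv(a,e), deriv(e,f)
round 2: derive deriv(d,a) via R1 from deriv(d,h), deriv(h,a)
round 2: derive deriv(d,d) via R1 from deriv(d,i), deriv(i,d)
round 2: derive deriv(d,f) via R1 from deriv(d,e), deriv(e,f)
round 2: derive deriv(e,b) via R1 from deriv(e,f), deriv(f,b)
round 2: derive deriv(e,d) via R1 from deriv(e,j), deriv(j,d)
round 2: derive deriv(f,f) via R1 from deriv(f,e), deriv(e,f)
round 2: derive deriv(f,j) via R1 from deriv(f,e), deriv(e,j)
round 2: derive deriv(h,b) via R1 from deriv(h,a), deriv(a,b)
round 2: derive deriv(h,e) via R1 from deriv(h,a), deriv(a,e)
round 2: derive deriv(h,h) via R1 from deriv(h,a), deriv(a,h)
round 2: derive deriv(h,j) via R1 from deriv(h,a), deriv(a,j)
round 2: derive deriv(i,b) via R1 from deriv(i,a), deriv(a,b)
round 2: derive deriv(i,h) via R1 from deriv(i,a), deriv(a,h)
round 2: derive deriv(i,i) via R1 from deriv(i,d), deriv(d,i)
round 2: derive deriv(i,j) via R1 from deriv(i,a), deriv(a,j)
round 2: derive deriv(j,f) via R1 from deriv(j,e), deriv(e,f)
round 2: derive deriv(j,h) via R1 from deriv(j,d), deriv(d,h)
round 2: derive deriv(j,i) via R1 from deriv(j,d), deriv(d,i)
round 2: derive deriv(j,j) via R1 from deriv(j,d), deriv(d,j)
round 3: derive deriv(a,i) via R1 from deriv(a,d), deriv(d,i)
round 3: derive deriv(e,a) via R1 from deriv(e,d), deriv(d,a)
round 3: derive deriv(e,h) via R1 from deriv(e,d), deriv(d,h)
round 3: derive deriv(e,i) via R1 from deriv(e,d), deriv(d,i)
round 3: derive deriv(f,d) via R1 from deriv(f,e), deriv(e,d)
round 3: derive deriv(f,h) via R1 from deriv(f,j), deriv(j,h)
round 3: derive deriv(f,i) via R1 from deriv(f,j), deriv(j,i)
round 3: derive deriv(h,d) via R1 from deriv(h,a), deriv(a,d)
round 3: derive deriv(h,f) via R1 from deriv(h,a), deriv(a,f)
round 3: derive deriv(h,i) via R1 from deriv(h,j), deriv(j,i)
round 3: derive deriv(j,a) via R1 from deriv(j,d), deriv(d,a)
round 4: derive deriv(f,a) via R1 from deriv(f,d), deriv(d,a)

deriv(h,f)  [via R1]
  deriv(h,a)  [via R0]
    edge(h,a)  [fact]
  deriv(a,f)  [via R1]
    deriv(a,e)  [via R2]
      edge(a,b)  [fact]
      red(b,e)  [fact]
    deriv(e,f)  [via R0]
      edge(e,f)  [fact]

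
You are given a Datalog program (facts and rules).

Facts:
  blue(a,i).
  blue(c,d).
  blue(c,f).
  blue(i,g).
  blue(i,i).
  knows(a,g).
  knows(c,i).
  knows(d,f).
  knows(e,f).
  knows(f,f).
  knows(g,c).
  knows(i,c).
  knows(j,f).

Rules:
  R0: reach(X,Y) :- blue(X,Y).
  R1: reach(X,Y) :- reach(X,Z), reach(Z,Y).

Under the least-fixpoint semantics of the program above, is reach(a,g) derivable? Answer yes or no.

round 1: derive reach(a,i) via R0 from blue(a,i)
round 1: derive reach(c,d) via R0 from blue(c,d)
round 1: derive reach(c,f) via R0 from blue(c,f)
round 1: derive reach(i,g) via R0 from blue(i,g)
round 1: derive reach(i,i) via R0 from blue(i,i)
round 2: derive reach(a,g) via R1 from reach(a,i), reach(i,g)

yes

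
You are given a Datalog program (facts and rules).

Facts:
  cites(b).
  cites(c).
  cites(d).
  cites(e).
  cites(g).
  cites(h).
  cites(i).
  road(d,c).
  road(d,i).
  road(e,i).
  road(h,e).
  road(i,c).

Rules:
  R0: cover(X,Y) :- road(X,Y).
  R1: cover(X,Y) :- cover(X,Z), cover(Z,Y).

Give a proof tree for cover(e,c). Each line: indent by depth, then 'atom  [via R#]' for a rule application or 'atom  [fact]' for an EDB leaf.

cover(e,c)  [via R1]
  cover(e,i)  [via R0]
    road(e,i)  [fact]
  cover(i,c)  [via R0]
    road(i,c)  [fact]

round 1: derive cover(d,c) via R0 from road(d,c)
round 1: derive cover(d,i) via R0 from road(d,i)
round 1: derive cover(e,i) via R0 from road(e,i)
round 1: derive cover(h,e) via R0 from road(h,e)
round 1: derive cover(i,c) via R0 from road(i,c)
round 2: derive cover(e,c) via R1 from cover(e,i), cover(i,c)
round 2: derive cover(h,i) via R1 from cover(h,e), cover(e,i)
round 3: derive cover(h,c) via R1 from cover(h,e), cover(e,c)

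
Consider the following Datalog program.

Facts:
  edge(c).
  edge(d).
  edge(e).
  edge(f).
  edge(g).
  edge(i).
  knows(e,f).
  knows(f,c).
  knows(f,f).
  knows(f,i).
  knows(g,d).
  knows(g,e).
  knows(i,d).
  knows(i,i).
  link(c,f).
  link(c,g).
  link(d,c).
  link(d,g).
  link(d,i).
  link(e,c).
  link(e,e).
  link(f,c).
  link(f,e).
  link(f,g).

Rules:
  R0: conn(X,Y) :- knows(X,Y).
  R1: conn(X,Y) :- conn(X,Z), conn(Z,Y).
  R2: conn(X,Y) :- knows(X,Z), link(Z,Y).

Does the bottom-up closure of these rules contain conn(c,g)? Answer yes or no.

round 1: derive conn(e,f) via R0 from knows(e,f)
round 1: derive conn(f,c) via R0 from knows(f,c)
round 1: derive conn(f,f) via R0 from knows(f,f)
round 1: derive conn(f,i) via R0 from knows(f,i)
round 1: derive conn(g,d) via R0 from knows(g,d)
round 1: derive conn(g,e) via R0 from knows(g,e)
round 1: derive conn(i,d) via R0 from knows(i,d)
round 1: derive conn(i,i) via R0 from knows(i,i)
round 1: derive conn(e,c) via R2 from knows(e,f), link(f,c)
round 1: derive conn(e,e) via R2 from knows(e,f), link(f,e)
round 1: derive conn(e,g) via R2 from knows(e,f), link(f,g)
round 1: derive conn(f,e) via R2 from knows(f,f), link(f,e)
round 1: derive conn(f,g) via R2 from knows(f,c), link(c,g)
round 1: derive conn(g,c) via R2 from knows(g,d), link(d,c)
round 1: derive conn(g,g) via R2 from knows(g,d), link(d,g)
round 1: derive conn(g,i) via R2 from knows(g,d), link(d,i)
round 1: derive conn(i,c) via R2 from knows(i,d), link(d,c)
round 1: derive conn(i,g) via R2 from knows(i,d), link(d,g)
round 2: derive conn(e,d) via R1 from conn(e,g), conn(g,d)
round 2: derive conn(e,i) via R1 from conn(e,f), conn(f,i)
round 2: derive conn(f,d) via R1 from conn(f,g), conn(g,d)
round 2: derive conn(g,f) via R1 from conn(g,e), conn(e,f)
round 2: derive conn(i,e) via R1 from conn(i,g), conn(g,e)
round 3: derive conn(i,f) via R1 from conn(i,e), conn(e,f)

no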